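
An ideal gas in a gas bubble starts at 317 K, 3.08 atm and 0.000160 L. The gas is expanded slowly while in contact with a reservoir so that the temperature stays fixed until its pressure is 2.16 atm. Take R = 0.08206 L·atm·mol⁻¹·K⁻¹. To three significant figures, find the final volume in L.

Isothermal, so P V is constant: T₂ = T₁; V₂ = V₁·(P₁/P₂) = 0.0002281 L.

V₂ ≈ 0.000228 L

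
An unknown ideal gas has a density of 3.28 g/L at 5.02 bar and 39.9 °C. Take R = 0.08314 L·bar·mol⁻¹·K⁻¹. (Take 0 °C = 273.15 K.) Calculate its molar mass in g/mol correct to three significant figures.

ρ = PM/(RT) ⇒ M = ρRT/P = (3.28 × 0.08314 × 313.0) / 5.02

M ≈ 17.0 g/mol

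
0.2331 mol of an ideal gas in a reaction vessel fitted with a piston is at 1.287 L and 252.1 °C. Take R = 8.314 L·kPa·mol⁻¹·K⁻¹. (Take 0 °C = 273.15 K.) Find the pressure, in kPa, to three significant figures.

P ≈ 791 kPa

Convert: T = 525.25 K.
PV = nRT ⇒ P = nRT/V = (0.2331 × 8.314 × 525.25) / 1.287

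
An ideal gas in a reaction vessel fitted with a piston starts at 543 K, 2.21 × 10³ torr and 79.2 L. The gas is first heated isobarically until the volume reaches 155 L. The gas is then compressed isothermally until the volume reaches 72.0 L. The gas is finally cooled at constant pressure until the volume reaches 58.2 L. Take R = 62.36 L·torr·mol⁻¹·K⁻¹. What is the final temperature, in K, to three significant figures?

T₄ ≈ 859 K

P constant ⇒ V ∝ T: P₂ = P₁; T₂ = T₁·(V₂/V₁) = 1063 K.
Isothermal, so P V is constant: T₃ = T₂; P₃ = P₂·(V₂/V₃) = 4758 torr.
P constant ⇒ V ∝ T: P₄ = P₃; T₄ = T₃·(V₄/V₃) = 859.0 K.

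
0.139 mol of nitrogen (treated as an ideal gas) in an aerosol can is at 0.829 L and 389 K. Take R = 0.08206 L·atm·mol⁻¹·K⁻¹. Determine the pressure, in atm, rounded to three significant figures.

P ≈ 5.35 atm

PV = nRT ⇒ P = nRT/V = (0.139 × 0.08206 × 389) / 0.829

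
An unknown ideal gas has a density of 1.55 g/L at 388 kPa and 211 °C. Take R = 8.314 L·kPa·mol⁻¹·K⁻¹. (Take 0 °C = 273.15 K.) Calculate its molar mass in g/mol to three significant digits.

ρ = PM/(RT) ⇒ M = ρRT/P = (1.55 × 8.314 × 484.1) / 388

M ≈ 16.1 g/mol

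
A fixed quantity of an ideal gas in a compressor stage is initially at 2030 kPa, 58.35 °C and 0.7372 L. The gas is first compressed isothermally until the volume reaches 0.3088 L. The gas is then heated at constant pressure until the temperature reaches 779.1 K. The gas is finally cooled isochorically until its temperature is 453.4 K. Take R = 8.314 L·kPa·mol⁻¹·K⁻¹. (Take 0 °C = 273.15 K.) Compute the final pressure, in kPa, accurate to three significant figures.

P₄ ≈ 2.82e+03 kPa

Convert: T₁ = 331.5 K.
T constant ⇒ Boyle's law P V = const: T₂ = T₁; P₂ = P₁·(V₁/V₂) = 4846 kPa.
Isobaric, so V/T is constant: P₃ = P₂; V₃ = V₂·(T₃/T₂) = 0.7257 L.
V constant ⇒ P ∝ T: V₄ = V₃; P₄ = P₃·(T₄/T₃) = 2820 kPa.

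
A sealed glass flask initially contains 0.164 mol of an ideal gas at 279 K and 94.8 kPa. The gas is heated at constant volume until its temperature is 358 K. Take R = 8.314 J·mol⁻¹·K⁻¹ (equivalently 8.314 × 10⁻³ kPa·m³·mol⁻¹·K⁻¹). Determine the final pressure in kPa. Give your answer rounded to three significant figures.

From PV = nRT: V₁ = nRT₁/P₁ = 0.004013 m³.
Isochoric, so P/T is constant: V₂ = V₁; P₂ = P₁·(T₂/T₁) = 121.6 kPa.

P₂ ≈ 122 kPa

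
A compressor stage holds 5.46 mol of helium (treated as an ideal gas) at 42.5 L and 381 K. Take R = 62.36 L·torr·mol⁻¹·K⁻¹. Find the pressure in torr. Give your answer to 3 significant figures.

P ≈ 3.05e+03 torr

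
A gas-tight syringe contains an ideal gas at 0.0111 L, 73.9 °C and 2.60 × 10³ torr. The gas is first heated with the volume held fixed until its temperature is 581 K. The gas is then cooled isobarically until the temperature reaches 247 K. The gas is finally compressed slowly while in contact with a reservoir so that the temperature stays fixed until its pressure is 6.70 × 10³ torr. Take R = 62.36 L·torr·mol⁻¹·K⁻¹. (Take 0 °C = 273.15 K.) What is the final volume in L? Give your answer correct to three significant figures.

V₄ ≈ 0.00307 L

Convert: T₁ = 347.0 K.
Isochoric, so P/T is constant: V₂ = V₁; P₂ = P₁·(T₂/T₁) = 4353 torr.
Isobaric, so V/T is constant: P₃ = P₂; V₃ = V₂·(T₃/T₂) = 0.004719 L.
Isothermal, so P V is constant: T₄ = T₃; V₄ = V₃·(P₃/P₄) = 0.003066 L.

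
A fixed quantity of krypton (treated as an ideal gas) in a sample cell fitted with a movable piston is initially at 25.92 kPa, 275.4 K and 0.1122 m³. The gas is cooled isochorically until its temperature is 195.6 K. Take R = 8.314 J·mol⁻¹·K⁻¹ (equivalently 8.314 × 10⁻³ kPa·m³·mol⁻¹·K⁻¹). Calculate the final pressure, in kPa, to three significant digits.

P₂ ≈ 18.4 kPa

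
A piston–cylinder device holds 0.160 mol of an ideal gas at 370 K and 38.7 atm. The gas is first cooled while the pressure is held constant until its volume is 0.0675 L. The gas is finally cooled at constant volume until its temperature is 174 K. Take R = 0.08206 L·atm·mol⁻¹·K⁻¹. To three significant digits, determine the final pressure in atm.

P₃ ≈ 33.8 atm

From PV = nRT: V₁ = nRT₁/P₁ = 0.1255 L.
Isobaric, so V/T is constant: P₂ = P₁; T₂ = T₁·(V₂/V₁) = 199.0 K.
V constant ⇒ P ∝ T: V₃ = V₂; P₃ = P₂·(T₃/T₂) = 33.85 atm.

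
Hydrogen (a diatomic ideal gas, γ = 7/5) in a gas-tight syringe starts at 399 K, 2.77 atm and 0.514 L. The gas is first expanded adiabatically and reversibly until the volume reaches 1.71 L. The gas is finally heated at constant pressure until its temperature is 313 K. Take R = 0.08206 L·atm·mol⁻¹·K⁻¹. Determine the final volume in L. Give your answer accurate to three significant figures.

V₃ ≈ 2.17 L

Reversible adiabatic, γ = 7/5: T₂ = T₁·(V₁/V₂)^(γ−1) = 246.7 K; P₂ = P₁·(V₁/V₂)^γ = 0.5148 atm.
Isobaric, so V/T is constant: P₃ = P₂; V₃ = V₂·(T₃/T₂) = 2.170 L.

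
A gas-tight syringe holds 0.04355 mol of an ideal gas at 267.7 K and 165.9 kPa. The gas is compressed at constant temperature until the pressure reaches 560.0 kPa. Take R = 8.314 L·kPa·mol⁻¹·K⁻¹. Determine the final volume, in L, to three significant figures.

V₂ ≈ 0.173 L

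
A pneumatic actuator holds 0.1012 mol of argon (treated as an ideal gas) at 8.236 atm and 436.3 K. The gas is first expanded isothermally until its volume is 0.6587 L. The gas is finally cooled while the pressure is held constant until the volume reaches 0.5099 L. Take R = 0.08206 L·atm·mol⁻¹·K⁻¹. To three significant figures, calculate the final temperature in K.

T₃ ≈ 338 K

From PV = nRT: V₁ = nRT₁/P₁ = 0.4399 L.
T constant ⇒ Boyle's law P V = const: T₂ = T₁; P₂ = P₁·(V₁/V₂) = 5.501 atm.
Isobaric, so V/T is constant: P₃ = P₂; T₃ = T₂·(V₃/V₂) = 337.7 K.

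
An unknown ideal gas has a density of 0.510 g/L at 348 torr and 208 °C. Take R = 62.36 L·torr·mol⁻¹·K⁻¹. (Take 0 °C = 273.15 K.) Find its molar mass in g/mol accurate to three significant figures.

M ≈ 44.0 g/mol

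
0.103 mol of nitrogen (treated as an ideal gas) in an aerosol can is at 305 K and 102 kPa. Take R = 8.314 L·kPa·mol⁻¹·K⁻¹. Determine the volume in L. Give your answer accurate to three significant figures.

V ≈ 2.56 L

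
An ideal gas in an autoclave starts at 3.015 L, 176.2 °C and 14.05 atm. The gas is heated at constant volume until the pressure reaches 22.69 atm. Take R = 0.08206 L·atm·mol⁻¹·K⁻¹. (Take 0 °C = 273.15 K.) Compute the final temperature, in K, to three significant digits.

T₂ ≈ 726 K

Convert: T₁ = 449.3 K.
Isochoric, so P/T is constant: V₂ = V₁; T₂ = T₁·(P₂/P₁) = 725.7 K.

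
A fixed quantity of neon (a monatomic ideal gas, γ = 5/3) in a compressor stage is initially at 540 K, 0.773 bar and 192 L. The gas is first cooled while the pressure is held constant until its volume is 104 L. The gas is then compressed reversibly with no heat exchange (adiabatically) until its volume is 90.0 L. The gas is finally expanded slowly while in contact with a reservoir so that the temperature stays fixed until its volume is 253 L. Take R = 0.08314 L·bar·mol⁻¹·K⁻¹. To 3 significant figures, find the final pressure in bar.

P₄ ≈ 0.350 bar

Isobaric, so V/T is constant: P₂ = P₁; T₂ = T₁·(V₂/V₁) = 292.5 K.
Reversible adiabatic, γ = 5/3: T₃ = T₂·(V₂/V₃)^(γ−1) = 322.1 K; P₃ = P₂·(V₂/V₃)^γ = 0.9836 bar.
Isothermal, so P V is constant: T₄ = T₃; P₄ = P₃·(V₃/V₄) = 0.3499 bar.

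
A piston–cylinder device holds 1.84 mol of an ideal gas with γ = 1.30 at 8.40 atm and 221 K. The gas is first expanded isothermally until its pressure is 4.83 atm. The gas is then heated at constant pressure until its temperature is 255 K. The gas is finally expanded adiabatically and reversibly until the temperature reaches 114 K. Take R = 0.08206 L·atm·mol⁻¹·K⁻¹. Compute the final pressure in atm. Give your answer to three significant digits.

From PV = nRT: V₁ = nRT₁/P₁ = 3.972 L.
T constant ⇒ Boyle's law P V = const: T₂ = T₁; V₂ = V₁·(P₁/P₂) = 6.909 L.
P constant ⇒ V ∝ T: P₃ = P₂; V₃ = V₂·(T₃/T₂) = 7.972 L.
Reversible adiabatic, γ = 1.30: P₄ = P₃·(T₄/T₃)^(γ/(γ−1)) = 0.1475 atm; V₄ = V₃·(T₃/T₄)^(1/(γ−1)) = 116.7 L.

P₄ ≈ 0.148 atm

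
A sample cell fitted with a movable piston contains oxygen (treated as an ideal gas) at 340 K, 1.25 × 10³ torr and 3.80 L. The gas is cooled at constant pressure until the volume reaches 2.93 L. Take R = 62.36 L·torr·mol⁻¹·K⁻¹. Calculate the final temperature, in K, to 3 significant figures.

Isobaric, so V/T is constant: P₂ = P₁; T₂ = T₁·(V₂/V₁) = 262.2 K.

T₂ ≈ 262 K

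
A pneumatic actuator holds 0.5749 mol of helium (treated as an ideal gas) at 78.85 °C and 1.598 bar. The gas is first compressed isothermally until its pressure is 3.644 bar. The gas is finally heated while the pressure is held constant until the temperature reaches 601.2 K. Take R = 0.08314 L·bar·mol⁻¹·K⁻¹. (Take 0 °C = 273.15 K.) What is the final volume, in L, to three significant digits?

Convert: T₁ = 352.0 K.
From PV = nRT: V₁ = nRT₁/P₁ = 10.53 L.
Isothermal, so P V is constant: T₂ = T₁; V₂ = V₁·(P₁/P₂) = 4.617 L.
P constant ⇒ V ∝ T: P₃ = P₂; V₃ = V₂·(T₃/T₂) = 7.886 L.

V₃ ≈ 7.89 L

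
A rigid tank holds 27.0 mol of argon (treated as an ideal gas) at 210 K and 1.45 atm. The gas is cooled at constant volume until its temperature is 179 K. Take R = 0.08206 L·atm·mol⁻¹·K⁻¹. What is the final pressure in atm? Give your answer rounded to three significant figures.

P₂ ≈ 1.24 atm

From PV = nRT: V₁ = nRT₁/P₁ = 320.9 L.
V constant ⇒ P ∝ T: V₂ = V₁; P₂ = P₁·(T₂/T₁) = 1.236 atm.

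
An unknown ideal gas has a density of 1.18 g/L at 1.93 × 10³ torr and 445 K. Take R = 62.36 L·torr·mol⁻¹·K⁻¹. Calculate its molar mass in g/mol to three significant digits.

M ≈ 17.0 g/mol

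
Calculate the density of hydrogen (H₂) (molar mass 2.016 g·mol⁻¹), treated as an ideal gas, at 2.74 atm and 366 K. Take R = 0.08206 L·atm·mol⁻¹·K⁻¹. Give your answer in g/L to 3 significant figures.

ρ ≈ 0.184 g/L

ρ = PM/(RT) = (2.74 × 2.016) / (0.08206 × 366.0)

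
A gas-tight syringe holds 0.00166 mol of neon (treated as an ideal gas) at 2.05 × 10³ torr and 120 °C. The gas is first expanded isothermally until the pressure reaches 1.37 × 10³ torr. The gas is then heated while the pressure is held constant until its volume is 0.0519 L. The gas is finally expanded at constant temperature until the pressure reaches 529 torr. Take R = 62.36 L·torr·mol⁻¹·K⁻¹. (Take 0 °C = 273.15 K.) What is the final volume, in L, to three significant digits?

V₄ ≈ 0.134 L

Convert: T₁ = 393.1 K.
From PV = nRT: V₁ = nRT₁/P₁ = 0.01985 L.
Isothermal, so P V is constant: T₂ = T₁; V₂ = V₁·(P₁/P₂) = 0.02971 L.
P constant ⇒ V ∝ T: P₃ = P₂; T₃ = T₂·(V₃/V₂) = 686.9 K.
T constant ⇒ Boyle's law P V = const: T₄ = T₃; V₄ = V₃·(P₃/P₄) = 0.1344 L.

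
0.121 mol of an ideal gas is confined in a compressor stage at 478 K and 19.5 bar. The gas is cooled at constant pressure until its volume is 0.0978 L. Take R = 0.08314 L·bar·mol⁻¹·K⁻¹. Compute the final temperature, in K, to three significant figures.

From PV = nRT: V₁ = nRT₁/P₁ = 0.2466 L.
Isobaric, so V/T is constant: P₂ = P₁; T₂ = T₁·(V₂/V₁) = 189.6 K.

T₂ ≈ 190 K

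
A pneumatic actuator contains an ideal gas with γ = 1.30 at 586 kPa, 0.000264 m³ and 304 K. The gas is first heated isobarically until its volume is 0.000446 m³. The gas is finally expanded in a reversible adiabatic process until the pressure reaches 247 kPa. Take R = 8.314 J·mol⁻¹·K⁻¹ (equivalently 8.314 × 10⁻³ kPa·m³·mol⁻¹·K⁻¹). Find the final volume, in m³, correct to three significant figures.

V₃ ≈ 0.000867 m³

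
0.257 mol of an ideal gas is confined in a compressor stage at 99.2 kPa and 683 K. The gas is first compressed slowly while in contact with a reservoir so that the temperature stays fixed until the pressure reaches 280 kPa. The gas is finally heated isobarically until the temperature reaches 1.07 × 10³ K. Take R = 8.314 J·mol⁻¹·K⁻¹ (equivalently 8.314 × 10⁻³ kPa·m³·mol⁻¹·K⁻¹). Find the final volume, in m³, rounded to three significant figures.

V₃ ≈ 0.00817 m³

From PV = nRT: V₁ = nRT₁/P₁ = 0.01471 m³.
T constant ⇒ Boyle's law P V = const: T₂ = T₁; V₂ = V₁·(P₁/P₂) = 0.005212 m³.
Isobaric, so V/T is constant: P₃ = P₂; V₃ = V₂·(T₃/T₂) = 0.008165 m³.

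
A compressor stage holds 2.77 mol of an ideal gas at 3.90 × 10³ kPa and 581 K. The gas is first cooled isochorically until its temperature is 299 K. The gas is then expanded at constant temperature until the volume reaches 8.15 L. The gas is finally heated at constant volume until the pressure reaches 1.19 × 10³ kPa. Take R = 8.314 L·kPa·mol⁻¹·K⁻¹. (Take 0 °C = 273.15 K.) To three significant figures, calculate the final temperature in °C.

T₄ ≈ 148 °C

From PV = nRT: V₁ = nRT₁/P₁ = 3.431 L.
Isochoric, so P/T is constant: V₂ = V₁; P₂ = P₁·(T₂/T₁) = 2007 kPa.
Isothermal, so P V is constant: T₃ = T₂; P₃ = P₂·(V₂/V₃) = 844.9 kPa.
V constant ⇒ P ∝ T: V₄ = V₃; T₄ = T₃·(P₄/P₃) = 421.1 K.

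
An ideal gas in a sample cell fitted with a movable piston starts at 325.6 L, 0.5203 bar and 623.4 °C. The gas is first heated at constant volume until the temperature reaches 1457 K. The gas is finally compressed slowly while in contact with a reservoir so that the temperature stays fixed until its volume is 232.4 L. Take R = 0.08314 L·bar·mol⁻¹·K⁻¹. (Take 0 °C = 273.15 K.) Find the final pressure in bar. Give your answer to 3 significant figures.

P₃ ≈ 1.18 bar

Convert: T₁ = 896.5 K.
V constant ⇒ P ∝ T: V₂ = V₁; P₂ = P₁·(T₂/T₁) = 0.8455 bar.
Isothermal, so P V is constant: T₃ = T₂; P₃ = P₂·(V₂/V₃) = 1.185 bar.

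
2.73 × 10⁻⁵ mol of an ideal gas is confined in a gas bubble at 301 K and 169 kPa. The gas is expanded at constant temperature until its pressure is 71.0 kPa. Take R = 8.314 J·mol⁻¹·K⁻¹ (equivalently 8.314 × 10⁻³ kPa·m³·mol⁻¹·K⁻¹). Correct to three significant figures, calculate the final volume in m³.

V₂ ≈ 9.62e-07 m³

From PV = nRT: V₁ = nRT₁/P₁ = 4.043e-07 m³.
T constant ⇒ Boyle's law P V = const: T₂ = T₁; V₂ = V₁·(P₁/P₂) = 9.622e-07 m³.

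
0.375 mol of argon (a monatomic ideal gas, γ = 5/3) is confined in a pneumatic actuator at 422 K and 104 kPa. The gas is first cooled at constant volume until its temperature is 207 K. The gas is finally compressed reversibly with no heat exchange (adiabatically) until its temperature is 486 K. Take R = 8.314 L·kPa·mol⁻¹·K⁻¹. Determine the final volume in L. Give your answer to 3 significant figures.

V₃ ≈ 3.52 L

From PV = nRT: V₁ = nRT₁/P₁ = 12.65 L.
V constant ⇒ P ∝ T: V₂ = V₁; P₂ = P₁·(T₂/T₁) = 51.01 kPa.
Reversible adiabatic, γ = 5/3: P₃ = P₂·(T₃/T₂)^(γ/(γ−1)) = 430.9 kPa; V₃ = V₂·(T₂/T₃)^(1/(γ−1)) = 3.517 L.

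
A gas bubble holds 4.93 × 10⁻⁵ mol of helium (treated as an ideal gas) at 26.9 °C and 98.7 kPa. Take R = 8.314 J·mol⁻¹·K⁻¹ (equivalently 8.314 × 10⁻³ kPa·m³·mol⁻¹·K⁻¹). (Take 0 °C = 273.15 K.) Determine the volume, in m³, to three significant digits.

V ≈ 1.25e-06 m³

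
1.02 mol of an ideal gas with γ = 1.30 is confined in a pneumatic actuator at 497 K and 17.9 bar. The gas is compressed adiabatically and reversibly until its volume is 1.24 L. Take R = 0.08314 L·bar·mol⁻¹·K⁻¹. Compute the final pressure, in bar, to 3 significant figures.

P₂ ≈ 41.2 bar

From PV = nRT: V₁ = nRT₁/P₁ = 2.355 L.
Reversible adiabatic, γ = 1.30: T₂ = T₁·(V₁/V₂)^(γ−1) = 602.4 K; P₂ = P₁·(V₁/V₂)^γ = 41.20 bar.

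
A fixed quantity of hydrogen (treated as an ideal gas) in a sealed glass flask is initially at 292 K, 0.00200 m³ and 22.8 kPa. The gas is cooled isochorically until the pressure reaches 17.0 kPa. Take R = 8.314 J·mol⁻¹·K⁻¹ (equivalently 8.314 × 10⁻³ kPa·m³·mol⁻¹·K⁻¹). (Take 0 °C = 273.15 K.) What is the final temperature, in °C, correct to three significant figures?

T₂ ≈ -55.4 °C

Isochoric, so P/T is constant: V₂ = V₁; T₂ = T₁·(P₂/P₁) = 217.7 K.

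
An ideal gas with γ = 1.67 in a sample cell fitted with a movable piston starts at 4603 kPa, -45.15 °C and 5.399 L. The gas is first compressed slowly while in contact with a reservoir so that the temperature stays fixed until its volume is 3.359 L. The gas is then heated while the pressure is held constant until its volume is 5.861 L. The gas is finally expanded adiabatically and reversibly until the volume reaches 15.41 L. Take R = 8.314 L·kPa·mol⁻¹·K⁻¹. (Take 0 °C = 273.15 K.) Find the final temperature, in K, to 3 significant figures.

Convert: T₁ = 228.0 K.
T constant ⇒ Boyle's law P V = const: T₂ = T₁; P₂ = P₁·(V₁/V₂) = 7399 kPa.
Isobaric, so V/T is constant: P₃ = P₂; T₃ = T₂·(V₃/V₂) = 397.8 K.
Adiabatic (γ = 1.67), T V^(γ−1) and P V^γ constant: T₄ = T₃·(V₃/V₄)^(γ−1) = 208.2 K; P₄ = P₃·(V₃/V₄)^γ = 1472 kPa.

T₄ ≈ 208 K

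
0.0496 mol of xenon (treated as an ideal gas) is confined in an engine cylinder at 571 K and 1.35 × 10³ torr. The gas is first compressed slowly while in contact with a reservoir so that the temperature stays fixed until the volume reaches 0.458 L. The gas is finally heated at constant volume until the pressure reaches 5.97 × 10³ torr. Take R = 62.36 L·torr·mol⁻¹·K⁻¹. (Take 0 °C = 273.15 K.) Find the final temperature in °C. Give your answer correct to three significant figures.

T₃ ≈ 611 °C

From PV = nRT: V₁ = nRT₁/P₁ = 1.308 L.
Isothermal, so P V is constant: T₂ = T₁; P₂ = P₁·(V₁/V₂) = 3856 torr.
V constant ⇒ P ∝ T: V₃ = V₂; T₃ = T₂·(P₃/P₂) = 884.0 K.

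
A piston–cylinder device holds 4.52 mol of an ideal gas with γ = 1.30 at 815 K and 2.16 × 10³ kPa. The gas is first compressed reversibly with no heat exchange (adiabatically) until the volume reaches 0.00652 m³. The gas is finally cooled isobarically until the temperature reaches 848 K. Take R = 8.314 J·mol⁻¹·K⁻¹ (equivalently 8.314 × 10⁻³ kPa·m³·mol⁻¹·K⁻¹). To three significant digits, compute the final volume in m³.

V₃ ≈ 0.00537 m³

From PV = nRT: V₁ = nRT₁/P₁ = 0.01418 m³.
Adiabatic (γ = 1.30), T V^(γ−1) and P V^γ constant: T₂ = T₁·(V₁/V₂)^(γ−1) = 1029 K; P₂ = P₁·(V₁/V₂)^γ = 5930 kPa.
P constant ⇒ V ∝ T: P₃ = P₂; V₃ = V₂·(T₃/T₂) = 0.005374 m³.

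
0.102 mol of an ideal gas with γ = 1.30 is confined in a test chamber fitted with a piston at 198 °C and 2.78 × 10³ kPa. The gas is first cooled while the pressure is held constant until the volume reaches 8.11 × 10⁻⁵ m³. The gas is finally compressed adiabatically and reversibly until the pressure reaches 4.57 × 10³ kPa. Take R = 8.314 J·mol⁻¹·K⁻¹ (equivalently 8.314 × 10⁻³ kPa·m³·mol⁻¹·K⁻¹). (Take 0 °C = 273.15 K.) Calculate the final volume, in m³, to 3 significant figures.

Convert: T₁ = 471.1 K.
From PV = nRT: V₁ = nRT₁/P₁ = 0.0001437 m³.
Isobaric, so V/T is constant: P₂ = P₁; T₂ = T₁·(V₂/V₁) = 265.9 K.
Reversible adiabatic, γ = 1.30: T₃ = T₂·(P₃/P₂)^((γ−1)/γ) = 298.2 K; V₃ = V₂·(P₂/P₃)^(1/γ) = 5.533e-05 m³.

V₃ ≈ 5.53e-05 m³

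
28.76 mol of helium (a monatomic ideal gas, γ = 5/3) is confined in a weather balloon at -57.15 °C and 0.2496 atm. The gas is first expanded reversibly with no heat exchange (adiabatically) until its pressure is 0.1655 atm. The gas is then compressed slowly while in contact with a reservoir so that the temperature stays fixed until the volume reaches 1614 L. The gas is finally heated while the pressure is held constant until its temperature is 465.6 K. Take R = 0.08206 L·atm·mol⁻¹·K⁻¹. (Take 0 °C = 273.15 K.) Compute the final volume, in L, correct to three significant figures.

V₄ ≈ 4.10e+03 L

Convert: T₁ = 216.0 K.
From PV = nRT: V₁ = nRT₁/P₁ = 2042 L.
Adiabatic (γ = 5/3), T V^(γ−1) and P V^γ constant: T₂ = T₁·(P₂/P₁)^((γ−1)/γ) = 183.3 K; V₂ = V₁·(P₁/P₂)^(1/γ) = 2613 L.
T constant ⇒ Boyle's law P V = const: T₃ = T₂; P₃ = P₂·(V₂/V₃) = 0.2680 atm.
P constant ⇒ V ∝ T: P₄ = P₃; V₄ = V₃·(T₄/T₃) = 4101 L.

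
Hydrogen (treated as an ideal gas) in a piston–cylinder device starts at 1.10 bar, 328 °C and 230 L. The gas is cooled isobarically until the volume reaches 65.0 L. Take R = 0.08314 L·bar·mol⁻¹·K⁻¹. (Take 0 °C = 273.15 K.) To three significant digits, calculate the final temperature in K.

Convert: T₁ = 601.1 K.
Isobaric, so V/T is constant: P₂ = P₁; T₂ = T₁·(V₂/V₁) = 169.9 K.

T₂ ≈ 170 K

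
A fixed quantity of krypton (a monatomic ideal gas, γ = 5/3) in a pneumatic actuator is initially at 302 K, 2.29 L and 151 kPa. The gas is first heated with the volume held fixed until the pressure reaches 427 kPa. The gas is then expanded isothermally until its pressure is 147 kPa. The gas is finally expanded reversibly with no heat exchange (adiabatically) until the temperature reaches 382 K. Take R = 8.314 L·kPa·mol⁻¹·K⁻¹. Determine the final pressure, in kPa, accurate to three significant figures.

P₄ ≈ 19.7 kPa

V constant ⇒ P ∝ T: V₂ = V₁; T₂ = T₁·(P₂/P₁) = 854.0 K.
T constant ⇒ Boyle's law P V = const: T₃ = T₂; V₃ = V₂·(P₂/P₃) = 6.652 L.
Reversible adiabatic, γ = 5/3: P₄ = P₃·(T₄/T₃)^(γ/(γ−1)) = 19.67 kPa; V₄ = V₃·(T₃/T₄)^(1/(γ−1)) = 22.24 L.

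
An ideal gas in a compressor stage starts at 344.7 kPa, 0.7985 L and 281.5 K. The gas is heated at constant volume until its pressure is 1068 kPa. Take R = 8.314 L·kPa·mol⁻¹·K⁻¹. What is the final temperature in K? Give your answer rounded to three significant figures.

T₂ ≈ 872 K

Isochoric, so P/T is constant: V₂ = V₁; T₂ = T₁·(P₂/P₁) = 872.2 K.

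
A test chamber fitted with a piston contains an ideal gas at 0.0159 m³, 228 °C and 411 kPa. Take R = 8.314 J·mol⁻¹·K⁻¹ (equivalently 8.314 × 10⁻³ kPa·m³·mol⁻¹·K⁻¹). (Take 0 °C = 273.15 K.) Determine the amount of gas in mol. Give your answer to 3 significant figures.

n ≈ 1.57 mol

Convert: T = 501.15 K.
PV = nRT ⇒ n = PV/(RT) = (411 × 0.0159) / (8.314 × 10⁻³ × 501.15)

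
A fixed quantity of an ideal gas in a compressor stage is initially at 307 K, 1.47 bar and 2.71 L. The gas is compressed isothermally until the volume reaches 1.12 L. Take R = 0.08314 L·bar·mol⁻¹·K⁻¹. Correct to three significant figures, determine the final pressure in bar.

Isothermal, so P V is constant: T₂ = T₁; P₂ = P₁·(V₁/V₂) = 3.557 bar.

P₂ ≈ 3.56 bar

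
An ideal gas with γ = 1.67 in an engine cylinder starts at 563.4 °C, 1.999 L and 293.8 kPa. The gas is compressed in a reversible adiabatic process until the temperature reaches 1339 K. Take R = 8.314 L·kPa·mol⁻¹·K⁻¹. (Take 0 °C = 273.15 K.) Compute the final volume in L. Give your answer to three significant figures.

V₂ ≈ 0.991 L

Convert: T₁ = 836.5 K.
Reversible adiabatic, γ = 1.67: P₂ = P₁·(T₂/T₁)^(γ/(γ−1)) = 949.0 kPa; V₂ = V₁·(T₁/T₂)^(1/(γ−1)) = 0.9906 L.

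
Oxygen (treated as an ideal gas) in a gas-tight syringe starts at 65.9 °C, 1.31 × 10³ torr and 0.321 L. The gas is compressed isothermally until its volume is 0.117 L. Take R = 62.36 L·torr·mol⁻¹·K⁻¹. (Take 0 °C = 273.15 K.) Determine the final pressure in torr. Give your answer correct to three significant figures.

P₂ ≈ 3.59e+03 torr

Convert: T₁ = 339.0 K.
Isothermal, so P V is constant: T₂ = T₁; P₂ = P₁·(V₁/V₂) = 3594 torr.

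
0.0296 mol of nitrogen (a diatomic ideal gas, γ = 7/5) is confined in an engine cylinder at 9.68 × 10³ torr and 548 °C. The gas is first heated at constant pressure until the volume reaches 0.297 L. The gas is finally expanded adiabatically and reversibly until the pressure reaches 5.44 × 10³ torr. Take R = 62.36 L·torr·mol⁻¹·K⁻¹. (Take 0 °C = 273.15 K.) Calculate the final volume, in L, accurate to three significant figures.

V₃ ≈ 0.448 L

Convert: T₁ = 821.1 K.
From PV = nRT: V₁ = nRT₁/P₁ = 0.1566 L.
P constant ⇒ V ∝ T: P₂ = P₁; T₂ = T₁·(V₂/V₁) = 1558 K.
Adiabatic (γ = 7/5), T V^(γ−1) and P V^γ constant: T₃ = T₂·(P₃/P₂)^((γ−1)/γ) = 1321 K; V₃ = V₂·(P₂/P₃)^(1/γ) = 0.4483 L.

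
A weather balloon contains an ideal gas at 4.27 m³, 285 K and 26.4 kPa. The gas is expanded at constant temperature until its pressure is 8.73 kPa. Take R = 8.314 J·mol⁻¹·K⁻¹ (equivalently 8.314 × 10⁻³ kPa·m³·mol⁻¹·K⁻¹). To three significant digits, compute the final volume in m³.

V₂ ≈ 12.9 m³

Isothermal, so P V is constant: T₂ = T₁; V₂ = V₁·(P₁/P₂) = 12.91 m³.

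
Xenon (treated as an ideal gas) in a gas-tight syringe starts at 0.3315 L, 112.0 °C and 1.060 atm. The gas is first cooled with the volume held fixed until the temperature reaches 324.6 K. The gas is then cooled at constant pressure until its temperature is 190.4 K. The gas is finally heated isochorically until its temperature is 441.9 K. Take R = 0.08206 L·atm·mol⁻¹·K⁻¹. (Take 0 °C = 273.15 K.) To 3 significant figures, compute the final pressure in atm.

Convert: T₁ = 385.1 K.
Isochoric, so P/T is constant: V₂ = V₁; P₂ = P₁·(T₂/T₁) = 0.8934 atm.
P constant ⇒ V ∝ T: P₃ = P₂; V₃ = V₂·(T₃/T₂) = 0.1944 L.
V constant ⇒ P ∝ T: V₄ = V₃; P₄ = P₃·(T₄/T₃) = 2.073 atm.

P₄ ≈ 2.07 atm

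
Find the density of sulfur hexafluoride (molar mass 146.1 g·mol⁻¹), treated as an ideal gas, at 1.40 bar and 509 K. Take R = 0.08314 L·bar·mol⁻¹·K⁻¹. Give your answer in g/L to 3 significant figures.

ρ = PM/(RT) = (1.40 × 146.1) / (0.08314 × 509.0)

ρ ≈ 4.83 g/L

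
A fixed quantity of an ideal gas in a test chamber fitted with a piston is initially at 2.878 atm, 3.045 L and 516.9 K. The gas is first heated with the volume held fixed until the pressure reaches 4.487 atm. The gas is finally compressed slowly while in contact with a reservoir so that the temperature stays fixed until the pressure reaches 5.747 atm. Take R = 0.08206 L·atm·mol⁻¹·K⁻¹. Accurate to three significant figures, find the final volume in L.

V constant ⇒ P ∝ T: V₂ = V₁; T₂ = T₁·(P₂/P₁) = 805.9 K.
T constant ⇒ Boyle's law P V = const: T₃ = T₂; V₃ = V₂·(P₂/P₃) = 2.377 L.

V₃ ≈ 2.38 L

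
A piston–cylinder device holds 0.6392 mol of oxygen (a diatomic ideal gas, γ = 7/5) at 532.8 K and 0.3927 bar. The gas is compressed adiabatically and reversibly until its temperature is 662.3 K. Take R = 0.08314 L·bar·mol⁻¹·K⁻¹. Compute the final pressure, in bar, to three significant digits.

P₂ ≈ 0.841 bar

From PV = nRT: V₁ = nRT₁/P₁ = 72.10 L.
Adiabatic (γ = 7/5), T V^(γ−1) and P V^γ constant: P₂ = P₁·(T₂/T₁)^(γ/(γ−1)) = 0.8410 bar; V₂ = V₁·(T₁/T₂)^(1/(γ−1)) = 41.85 L.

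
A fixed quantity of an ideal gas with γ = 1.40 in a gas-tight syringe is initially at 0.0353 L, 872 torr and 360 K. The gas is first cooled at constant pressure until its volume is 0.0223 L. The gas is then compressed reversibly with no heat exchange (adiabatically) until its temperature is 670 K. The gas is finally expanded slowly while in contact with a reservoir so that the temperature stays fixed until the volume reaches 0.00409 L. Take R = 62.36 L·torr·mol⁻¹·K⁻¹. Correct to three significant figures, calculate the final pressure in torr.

Isobaric, so V/T is constant: P₂ = P₁; T₂ = T₁·(V₂/V₁) = 227.4 K.
Adiabatic (γ = 1.40), T V^(γ−1) and P V^γ constant: P₃ = P₂·(T₃/T₂)^(γ/(γ−1)) = 3.827e+04 torr; V₃ = V₂·(T₂/T₃)^(1/(γ−1)) = 0.001497 L.
T constant ⇒ Boyle's law P V = const: T₄ = T₃; P₄ = P₃·(V₃/V₄) = 1.401e+04 torr.

P₄ ≈ 1.40e+04 torr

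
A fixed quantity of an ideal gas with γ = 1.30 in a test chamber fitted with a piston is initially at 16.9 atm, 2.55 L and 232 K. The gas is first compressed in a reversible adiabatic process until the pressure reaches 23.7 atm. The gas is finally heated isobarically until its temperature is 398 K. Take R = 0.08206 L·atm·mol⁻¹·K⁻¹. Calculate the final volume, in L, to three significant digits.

V₃ ≈ 3.12 L

Reversible adiabatic, γ = 1.30: T₂ = T₁·(P₂/P₁)^((γ−1)/γ) = 250.8 K; V₂ = V₁·(P₁/P₂)^(1/γ) = 1.966 L.
Isobaric, so V/T is constant: P₃ = P₂; V₃ = V₂·(T₃/T₂) = 3.119 L.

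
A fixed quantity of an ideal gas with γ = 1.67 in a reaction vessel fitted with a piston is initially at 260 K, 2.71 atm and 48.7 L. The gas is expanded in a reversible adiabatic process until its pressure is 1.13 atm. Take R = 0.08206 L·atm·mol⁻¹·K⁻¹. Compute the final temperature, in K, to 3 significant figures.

Reversible adiabatic, γ = 1.67: T₂ = T₁·(P₂/P₁)^((γ−1)/γ) = 183.0 K; V₂ = V₁·(P₁/P₂)^(1/γ) = 82.23 L.

T₂ ≈ 183 K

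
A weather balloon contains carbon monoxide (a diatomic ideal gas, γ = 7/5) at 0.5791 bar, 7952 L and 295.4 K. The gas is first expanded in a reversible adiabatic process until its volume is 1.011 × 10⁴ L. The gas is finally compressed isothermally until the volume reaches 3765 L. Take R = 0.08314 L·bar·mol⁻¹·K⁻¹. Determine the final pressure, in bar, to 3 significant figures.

Adiabatic (γ = 7/5), T V^(γ−1) and P V^γ constant: T₂ = T₁·(V₁/V₂)^(γ−1) = 268.3 K; P₂ = P₁·(V₁/V₂)^γ = 0.4138 bar.
T constant ⇒ Boyle's law P V = const: T₃ = T₂; P₃ = P₂·(V₂/V₃) = 1.111 bar.

P₃ ≈ 1.11 bar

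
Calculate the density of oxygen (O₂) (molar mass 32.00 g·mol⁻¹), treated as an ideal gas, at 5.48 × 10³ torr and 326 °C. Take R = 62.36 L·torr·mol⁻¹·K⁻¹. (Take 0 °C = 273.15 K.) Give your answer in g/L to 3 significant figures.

ρ = PM/(RT) = (5.48e+03 × 32.00) / (62.36 × 599.1)

ρ ≈ 4.69 g/L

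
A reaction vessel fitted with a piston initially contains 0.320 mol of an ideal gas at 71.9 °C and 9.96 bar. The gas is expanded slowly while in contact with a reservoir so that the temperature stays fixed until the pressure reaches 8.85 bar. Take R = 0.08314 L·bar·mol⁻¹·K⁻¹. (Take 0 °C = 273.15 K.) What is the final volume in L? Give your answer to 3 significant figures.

Convert: T₁ = 345.0 K.
From PV = nRT: V₁ = nRT₁/P₁ = 0.9217 L.
T constant ⇒ Boyle's law P V = const: T₂ = T₁; V₂ = V₁·(P₁/P₂) = 1.037 L.

V₂ ≈ 1.04 L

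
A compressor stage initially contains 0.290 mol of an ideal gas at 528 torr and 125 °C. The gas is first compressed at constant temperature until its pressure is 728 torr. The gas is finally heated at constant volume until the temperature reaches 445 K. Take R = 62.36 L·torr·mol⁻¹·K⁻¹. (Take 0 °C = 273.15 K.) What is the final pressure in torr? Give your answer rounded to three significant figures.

Convert: T₁ = 398.1 K.
From PV = nRT: V₁ = nRT₁/P₁ = 13.64 L.
Isothermal, so P V is constant: T₂ = T₁; V₂ = V₁·(P₁/P₂) = 9.891 L.
Isochoric, so P/T is constant: V₃ = V₂; P₃ = P₂·(T₃/T₂) = 813.7 torr.

P₃ ≈ 814 torr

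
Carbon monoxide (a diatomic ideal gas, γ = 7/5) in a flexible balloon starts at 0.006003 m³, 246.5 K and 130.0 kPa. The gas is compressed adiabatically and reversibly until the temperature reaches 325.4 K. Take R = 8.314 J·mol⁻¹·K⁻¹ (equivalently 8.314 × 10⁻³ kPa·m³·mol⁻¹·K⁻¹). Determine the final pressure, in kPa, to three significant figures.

P₂ ≈ 344 kPa

Adiabatic (γ = 7/5), T V^(γ−1) and P V^γ constant: P₂ = P₁·(T₂/T₁)^(γ/(γ−1)) = 343.6 kPa; V₂ = V₁·(T₁/T₂)^(1/(γ−1)) = 0.002998 m³.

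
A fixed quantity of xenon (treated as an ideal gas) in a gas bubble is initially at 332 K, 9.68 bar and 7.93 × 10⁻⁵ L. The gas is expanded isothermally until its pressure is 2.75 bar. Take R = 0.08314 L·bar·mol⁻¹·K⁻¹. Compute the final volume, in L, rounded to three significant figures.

V₂ ≈ 0.000279 L

T constant ⇒ Boyle's law P V = const: T₂ = T₁; V₂ = V₁·(P₁/P₂) = 0.0002791 L.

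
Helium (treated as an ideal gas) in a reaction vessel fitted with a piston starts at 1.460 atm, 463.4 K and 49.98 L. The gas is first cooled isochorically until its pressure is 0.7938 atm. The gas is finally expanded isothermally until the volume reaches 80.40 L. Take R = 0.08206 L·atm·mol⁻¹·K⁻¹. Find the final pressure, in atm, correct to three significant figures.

Isochoric, so P/T is constant: V₂ = V₁; T₂ = T₁·(P₂/P₁) = 251.9 K.
Isothermal, so P V is constant: T₃ = T₂; P₃ = P₂·(V₂/V₃) = 0.4935 atm.

P₃ ≈ 0.493 atm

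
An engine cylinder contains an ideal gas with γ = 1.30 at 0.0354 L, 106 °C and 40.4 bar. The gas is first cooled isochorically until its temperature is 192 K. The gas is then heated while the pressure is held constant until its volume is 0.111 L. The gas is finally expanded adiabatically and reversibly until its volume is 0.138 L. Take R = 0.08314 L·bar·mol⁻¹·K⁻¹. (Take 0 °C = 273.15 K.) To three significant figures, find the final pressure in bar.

P₄ ≈ 15.4 bar

Convert: T₁ = 379.1 K.
Isochoric, so P/T is constant: V₂ = V₁; P₂ = P₁·(T₂/T₁) = 20.46 bar.
Isobaric, so V/T is constant: P₃ = P₂; T₃ = T₂·(V₃/V₂) = 602.0 K.
Adiabatic (γ = 1.30), T V^(γ−1) and P V^γ constant: T₄ = T₃·(V₃/V₄)^(γ−1) = 564.0 K; P₄ = P₃·(V₃/V₄)^γ = 15.42 bar.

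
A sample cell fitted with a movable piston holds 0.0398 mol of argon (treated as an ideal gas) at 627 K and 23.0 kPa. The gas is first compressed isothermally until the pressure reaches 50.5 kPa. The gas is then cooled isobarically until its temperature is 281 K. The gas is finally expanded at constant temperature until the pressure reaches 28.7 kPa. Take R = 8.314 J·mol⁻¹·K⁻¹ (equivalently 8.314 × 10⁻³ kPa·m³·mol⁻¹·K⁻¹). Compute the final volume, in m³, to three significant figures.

V₄ ≈ 0.00324 m³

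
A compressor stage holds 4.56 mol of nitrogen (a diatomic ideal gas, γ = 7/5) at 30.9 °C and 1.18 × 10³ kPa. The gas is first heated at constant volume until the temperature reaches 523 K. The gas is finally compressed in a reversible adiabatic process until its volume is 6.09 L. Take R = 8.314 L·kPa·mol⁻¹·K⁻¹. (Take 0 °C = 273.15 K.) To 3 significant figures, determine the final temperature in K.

T₃ ≈ 632 K

Convert: T₁ = 304.0 K.
From PV = nRT: V₁ = nRT₁/P₁ = 9.769 L.
Isochoric, so P/T is constant: V₂ = V₁; P₂ = P₁·(T₂/T₁) = 2030 kPa.
Reversible adiabatic, γ = 7/5: T₃ = T₂·(V₂/V₃)^(γ−1) = 631.8 K; P₃ = P₂·(V₂/V₃)^γ = 3933 kPa.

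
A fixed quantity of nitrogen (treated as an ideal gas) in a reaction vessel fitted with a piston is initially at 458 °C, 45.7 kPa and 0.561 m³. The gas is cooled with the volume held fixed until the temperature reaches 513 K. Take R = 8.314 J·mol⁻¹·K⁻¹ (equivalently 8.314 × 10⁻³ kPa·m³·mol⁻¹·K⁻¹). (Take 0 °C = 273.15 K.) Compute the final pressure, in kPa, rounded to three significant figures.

Convert: T₁ = 731.1 K.
Isochoric, so P/T is constant: V₂ = V₁; P₂ = P₁·(T₂/T₁) = 32.06 kPa.

P₂ ≈ 32.1 kPa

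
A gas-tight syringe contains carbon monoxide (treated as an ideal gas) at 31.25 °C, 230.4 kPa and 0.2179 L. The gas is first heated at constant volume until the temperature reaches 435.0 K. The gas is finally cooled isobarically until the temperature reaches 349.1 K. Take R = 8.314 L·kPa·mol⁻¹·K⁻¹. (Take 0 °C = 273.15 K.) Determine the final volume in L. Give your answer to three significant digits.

V₃ ≈ 0.175 L

Convert: T₁ = 304.4 K.
V constant ⇒ P ∝ T: V₂ = V₁; P₂ = P₁·(T₂/T₁) = 329.3 kPa.
P constant ⇒ V ∝ T: P₃ = P₂; V₃ = V₂·(T₃/T₂) = 0.1749 L.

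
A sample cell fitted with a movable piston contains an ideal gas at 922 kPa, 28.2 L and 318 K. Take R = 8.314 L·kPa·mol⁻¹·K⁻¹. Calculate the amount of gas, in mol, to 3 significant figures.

n ≈ 9.83 mol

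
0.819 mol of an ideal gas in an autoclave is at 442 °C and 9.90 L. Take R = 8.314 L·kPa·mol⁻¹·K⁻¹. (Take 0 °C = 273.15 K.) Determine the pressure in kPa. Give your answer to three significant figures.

P ≈ 492 kPa

Convert: T = 715.15 K.
PV = nRT ⇒ P = nRT/V = (0.819 × 8.314 × 715.15) / 9.90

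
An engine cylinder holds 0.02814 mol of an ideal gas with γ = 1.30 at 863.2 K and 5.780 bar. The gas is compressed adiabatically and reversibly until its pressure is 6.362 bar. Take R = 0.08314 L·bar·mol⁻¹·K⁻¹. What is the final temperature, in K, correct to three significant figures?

From PV = nRT: V₁ = nRT₁/P₁ = 0.3494 L.
Reversible adiabatic, γ = 1.30: T₂ = T₁·(P₂/P₁)^((γ−1)/γ) = 882.5 K; V₂ = V₁·(P₁/P₂)^(1/γ) = 0.3245 L.

T₂ ≈ 883 K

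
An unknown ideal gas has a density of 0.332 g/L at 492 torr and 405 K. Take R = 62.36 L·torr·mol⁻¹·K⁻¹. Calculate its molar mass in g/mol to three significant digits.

M ≈ 17.0 g/mol

ρ = PM/(RT) ⇒ M = ρRT/P = (0.332 × 62.36 × 405.0) / 492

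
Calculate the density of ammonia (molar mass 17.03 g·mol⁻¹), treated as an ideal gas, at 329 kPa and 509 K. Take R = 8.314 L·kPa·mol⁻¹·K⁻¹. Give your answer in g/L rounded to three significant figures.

ρ = PM/(RT) = (329 × 17.03) / (8.314 × 509.0)

ρ ≈ 1.32 g/L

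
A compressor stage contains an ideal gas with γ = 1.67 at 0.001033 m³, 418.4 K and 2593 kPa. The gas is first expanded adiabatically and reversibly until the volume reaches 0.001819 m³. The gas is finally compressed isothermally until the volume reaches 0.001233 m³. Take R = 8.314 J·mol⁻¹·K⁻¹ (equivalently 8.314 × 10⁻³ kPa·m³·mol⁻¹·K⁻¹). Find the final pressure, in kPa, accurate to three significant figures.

P₃ ≈ 1.49e+03 kPa

Adiabatic (γ = 1.67), T V^(γ−1) and P V^γ constant: T₂ = T₁·(V₁/V₂)^(γ−1) = 286.4 K; P₂ = P₁·(V₁/V₂)^γ = 1008 kPa.
Isothermal, so P V is constant: T₃ = T₂; P₃ = P₂·(V₂/V₃) = 1487 kPa.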